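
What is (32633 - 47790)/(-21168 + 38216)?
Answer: -15157/17048 ≈ -0.88908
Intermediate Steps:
(32633 - 47790)/(-21168 + 38216) = -15157/17048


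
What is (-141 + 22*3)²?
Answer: 5625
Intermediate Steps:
(-141 + 22*3)² = (-141 + 66)² = (-75)² = 5625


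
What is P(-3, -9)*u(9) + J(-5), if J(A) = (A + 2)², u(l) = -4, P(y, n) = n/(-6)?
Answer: 3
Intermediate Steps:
P(y, n) = -n/6 (P(y, n) = n*(-⅙) = -n/6)
J(A) = (2 + A)²
P(-3, -9)*u(9) + J(-5) = -⅙*(-9)*(-4) + (2 - 5)² = (3/2)*(-4) + (-3)² = -6 + 9 = 3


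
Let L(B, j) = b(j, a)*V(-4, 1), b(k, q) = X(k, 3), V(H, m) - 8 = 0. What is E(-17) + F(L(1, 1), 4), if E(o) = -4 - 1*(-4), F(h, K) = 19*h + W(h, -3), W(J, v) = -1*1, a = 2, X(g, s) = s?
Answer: 455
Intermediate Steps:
V(H, m) = 8 (V(H, m) = 8 + 0 = 8)
W(J, v) = -1
b(k, q) = 3
L(B, j) = 24 (L(B, j) = 3*8 = 24)
F(h, K) = -1 + 19*h (F(h, K) = 19*h - 1 = -1 + 19*h)
E(o) = 0 (E(o) = -4 + 4 = 0)
E(-17) + F(L(1, 1), 4) = 0 + (-1 + 19*24) = 0 + (-1 + 456) = 0 + 455 = 455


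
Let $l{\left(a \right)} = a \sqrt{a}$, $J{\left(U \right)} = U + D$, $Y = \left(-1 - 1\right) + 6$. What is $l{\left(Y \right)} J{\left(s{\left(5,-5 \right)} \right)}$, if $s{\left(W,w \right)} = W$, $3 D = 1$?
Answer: $\frac{128}{3} \approx 42.667$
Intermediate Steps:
$D = \frac{1}{3}$ ($D = \frac{1}{3} \cdot 1 = \frac{1}{3} \approx 0.33333$)
$Y = 4$ ($Y = -2 + 6 = 4$)
$J{\left(U \right)} = \frac{1}{3} + U$ ($J{\left(U \right)} = U + \frac{1}{3} = \frac{1}{3} + U$)
$l{\left(a \right)} = a^{\frac{3}{2}}$
$l{\left(Y \right)} J{\left(s{\left(5,-5 \right)} \right)} = 4^{\frac{3}{2}} \left(\frac{1}{3} + 5\right) = 8 \cdot \frac{16}{3} = \frac{128}{3}$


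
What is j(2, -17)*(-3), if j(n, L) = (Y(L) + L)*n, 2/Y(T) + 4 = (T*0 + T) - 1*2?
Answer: 2358/23 ≈ 102.52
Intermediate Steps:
Y(T) = 2/(-6 + T) (Y(T) = 2/(-4 + ((T*0 + T) - 1*2)) = 2/(-4 + ((0 + T) - 2)) = 2/(-4 + (T - 2)) = 2/(-4 + (-2 + T)) = 2/(-6 + T))
j(n, L) = n*(L + 2/(-6 + L)) (j(n, L) = (2/(-6 + L) + L)*n = (L + 2/(-6 + L))*n = n*(L + 2/(-6 + L)))
j(2, -17)*(-3) = (2*(2 - 17*(-6 - 17))/(-6 - 17))*(-3) = (2*(2 - 17*(-23))/(-23))*(-3) = (2*(-1/23)*(2 + 391))*(-3) = (2*(-1/23)*393)*(-3) = -786/23*(-3) = 2358/23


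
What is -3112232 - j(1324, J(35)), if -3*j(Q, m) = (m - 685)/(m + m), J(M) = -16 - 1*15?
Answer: -289437218/93 ≈ -3.1122e+6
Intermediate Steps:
J(M) = -31 (J(M) = -16 - 15 = -31)
j(Q, m) = -(-685 + m)/(6*m) (j(Q, m) = -(m - 685)/(3*(m + m)) = -(-685 + m)/(3*(2*m)) = -(-685 + m)*1/(2*m)/3 = -(-685 + m)/(6*m))
-3112232 - j(1324, J(35)) = -3112232 - (685 - 1*(-31))/(6*(-31)) = -3112232 - (-1)*(685 + 31)/(6*31) = -3112232 - (-1)*716/(6*31) = -3112232 - 1*(-358/93) = -3112232 + 358/93 = -289437218/93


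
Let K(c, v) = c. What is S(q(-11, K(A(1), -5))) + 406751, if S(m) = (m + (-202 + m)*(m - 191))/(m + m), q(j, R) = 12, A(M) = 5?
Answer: 4898023/12 ≈ 4.0817e+5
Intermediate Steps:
S(m) = (m + (-202 + m)*(-191 + m))/(2*m) (S(m) = (m + (-202 + m)*(-191 + m))/((2*m)) = (m + (-202 + m)*(-191 + m))*(1/(2*m)) = (m + (-202 + m)*(-191 + m))/(2*m))
S(q(-11, K(A(1), -5))) + 406751 = (-196 + (½)*12 + 19291/12) + 406751 = (-196 + 6 + 19291*(1/12)) + 406751 = (-196 + 6 + 19291/12) + 406751 = 17011/12 + 406751 = 4898023/12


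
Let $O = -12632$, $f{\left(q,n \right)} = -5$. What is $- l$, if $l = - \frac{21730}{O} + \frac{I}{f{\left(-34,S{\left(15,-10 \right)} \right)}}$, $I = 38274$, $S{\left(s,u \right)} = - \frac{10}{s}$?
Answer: $\frac{241684259}{31580} \approx 7653.1$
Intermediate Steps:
$l = - \frac{241684259}{31580}$ ($l = - \frac{21730}{-12632} + \frac{38274}{-5} = \left(-21730\right) \left(- \frac{1}{12632}\right) + 38274 \left(- \frac{1}{5}\right) = \frac{10865}{6316} - \frac{38274}{5} = - \frac{241684259}{31580} \approx -7653.1$)
$- l = \left(-1\right) \left(- \frac{241684259}{31580}\right) = \frac{241684259}{31580}$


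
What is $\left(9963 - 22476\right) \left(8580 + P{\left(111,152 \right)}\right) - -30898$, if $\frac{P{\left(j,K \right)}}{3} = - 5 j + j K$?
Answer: $-719854505$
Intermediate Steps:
$P{\left(j,K \right)} = - 15 j + 3 K j$ ($P{\left(j,K \right)} = 3 \left(- 5 j + j K\right) = 3 \left(- 5 j + K j\right) = - 15 j + 3 K j$)
$\left(9963 - 22476\right) \left(8580 + P{\left(111,152 \right)}\right) - -30898 = \left(9963 - 22476\right) \left(8580 + 3 \cdot 111 \left(-5 + 152\right)\right) - -30898 = - 12513 \left(8580 + 3 \cdot 111 \cdot 147\right) + 30898 = - 12513 \left(8580 + 48951\right) + 30898 = \left(-12513\right) 57531 + 30898 = -719885403 + 30898 = -719854505$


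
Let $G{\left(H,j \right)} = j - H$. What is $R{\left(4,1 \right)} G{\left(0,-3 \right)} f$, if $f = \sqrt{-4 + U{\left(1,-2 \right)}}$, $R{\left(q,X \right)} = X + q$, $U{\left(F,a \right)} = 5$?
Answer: $-15$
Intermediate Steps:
$f = 1$ ($f = \sqrt{-4 + 5} = \sqrt{1} = 1$)
$R{\left(4,1 \right)} G{\left(0,-3 \right)} f = \left(1 + 4\right) \left(-3 - 0\right) 1 = 5 \left(-3 + 0\right) 1 = 5 \left(-3\right) 1 = \left(-15\right) 1 = -15$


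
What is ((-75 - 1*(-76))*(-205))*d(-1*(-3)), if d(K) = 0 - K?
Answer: 615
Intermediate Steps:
d(K) = -K
((-75 - 1*(-76))*(-205))*d(-1*(-3)) = ((-75 - 1*(-76))*(-205))*(-(-1)*(-3)) = ((-75 + 76)*(-205))*(-1*3) = (1*(-205))*(-3) = -205*(-3) = 615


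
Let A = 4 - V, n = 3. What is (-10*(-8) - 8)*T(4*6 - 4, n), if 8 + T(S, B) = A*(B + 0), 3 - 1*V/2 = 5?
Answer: 1152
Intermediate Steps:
V = -4 (V = 6 - 2*5 = 6 - 10 = -4)
A = 8 (A = 4 - 1*(-4) = 4 + 4 = 8)
T(S, B) = -8 + 8*B (T(S, B) = -8 + 8*(B + 0) = -8 + 8*B)
(-10*(-8) - 8)*T(4*6 - 4, n) = (-10*(-8) - 8)*(-8 + 8*3) = (80 - 8)*(-8 + 24) = 72*16 = 1152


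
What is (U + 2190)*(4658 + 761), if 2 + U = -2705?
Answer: -2801623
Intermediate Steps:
U = -2707 (U = -2 - 2705 = -2707)
(U + 2190)*(4658 + 761) = (-2707 + 2190)*(4658 + 761) = -517*5419 = -2801623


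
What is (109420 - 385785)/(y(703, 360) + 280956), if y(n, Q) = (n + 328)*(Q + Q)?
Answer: -276365/1023276 ≈ -0.27008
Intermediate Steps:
y(n, Q) = 2*Q*(328 + n) (y(n, Q) = (328 + n)*(2*Q) = 2*Q*(328 + n))
(109420 - 385785)/(y(703, 360) + 280956) = (109420 - 385785)/(2*360*(328 + 703) + 280956) = -276365/(2*360*1031 + 280956) = -276365/(742320 + 280956) = -276365/1023276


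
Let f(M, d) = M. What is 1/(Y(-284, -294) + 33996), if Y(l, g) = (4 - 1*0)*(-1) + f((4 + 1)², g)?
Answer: 1/34017 ≈ 2.9397e-5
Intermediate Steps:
Y(l, g) = 21 (Y(l, g) = (4 - 1*0)*(-1) + (4 + 1)² = (4 + 0)*(-1) + 5² = 4*(-1) + 25 = -4 + 25 = 21)
1/(Y(-284, -294) + 33996) = 1/(21 + 33996) = 1/34017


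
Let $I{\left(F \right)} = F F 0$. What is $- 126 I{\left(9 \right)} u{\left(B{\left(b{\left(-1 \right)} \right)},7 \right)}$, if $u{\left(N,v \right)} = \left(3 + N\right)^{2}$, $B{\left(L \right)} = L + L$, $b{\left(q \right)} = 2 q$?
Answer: $0$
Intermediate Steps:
$I{\left(F \right)} = 0$ ($I{\left(F \right)} = F^{2} \cdot 0 = 0$)
$B{\left(L \right)} = 2 L$
$- 126 I{\left(9 \right)} u{\left(B{\left(b{\left(-1 \right)} \right)},7 \right)} = \left(-126\right) 0 \left(3 + 2 \cdot 2 \left(-1\right)\right)^{2} = 0 \left(3 + 2 \left(-2\right)\right)^{2} = 0 \left(3 - 4\right)^{2} = 0 \left(-1\right)^{2} = 0 \cdot 1 = 0$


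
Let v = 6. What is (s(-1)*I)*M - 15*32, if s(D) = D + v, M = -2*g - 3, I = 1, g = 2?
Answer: -515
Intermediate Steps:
M = -7 (M = -2*2 - 3 = -4 - 3 = -7)
s(D) = 6 + D (s(D) = D + 6 = 6 + D)
(s(-1)*I)*M - 15*32 = ((6 - 1)*1)*(-7) - 15*32 = (5*1)*(-7) - 480 = 5*(-7) - 480 = -35 - 480 = -515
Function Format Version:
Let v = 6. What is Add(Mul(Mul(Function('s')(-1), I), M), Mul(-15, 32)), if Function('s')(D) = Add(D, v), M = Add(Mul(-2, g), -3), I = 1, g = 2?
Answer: -515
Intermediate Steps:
M = -7 (M = Add(Mul(-2, 2), -3) = Add(-4, -3) = -7)
Function('s')(D) = Add(6, D) (Function('s')(D) = Add(D, 6) = Add(6, D))
Add(Mul(Mul(Function('s')(-1), I), M), Mul(-15, 32)) = Add(Mul(Mul(Add(6, -1), 1), -7), Mul(-15, 32)) = Add(Mul(Mul(5, 1), -7), -480) = Add(Mul(5, -7), -480) = Add(-35, -480) = -515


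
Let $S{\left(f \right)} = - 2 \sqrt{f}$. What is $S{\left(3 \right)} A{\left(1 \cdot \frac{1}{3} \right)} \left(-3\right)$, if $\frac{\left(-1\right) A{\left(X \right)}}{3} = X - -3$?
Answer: $- 60 \sqrt{3} \approx -103.92$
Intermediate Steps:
$A{\left(X \right)} = -9 - 3 X$ ($A{\left(X \right)} = - 3 \left(X - -3\right) = - 3 \left(X + 3\right) = - 3 \left(3 + X\right) = -9 - 3 X$)
$S{\left(3 \right)} A{\left(1 \cdot \frac{1}{3} \right)} \left(-3\right) = - 2 \sqrt{3} \left(-9 - 3 \cdot 1 \cdot \frac{1}{3}\right) \left(-3\right) = - 2 \sqrt{3} \left(-9 - 1\right) \left(-3\right) = - 2 \sqrt{3} \left(-10\right) \left(-3\right) = 20 \sqrt{3} \left(-3\right) = - 60 \sqrt{3}$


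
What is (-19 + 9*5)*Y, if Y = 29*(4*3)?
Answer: 9048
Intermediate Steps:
Y = 348 (Y = 29*12 = 348)
(-19 + 9*5)*Y = (-19 + 9*5)*348 = (-19 + 45)*348 = 26*348 = 9048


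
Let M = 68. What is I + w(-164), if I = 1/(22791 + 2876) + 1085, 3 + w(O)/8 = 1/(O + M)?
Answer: 326766589/308004 ≈ 1060.9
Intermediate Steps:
w(O) = -24 + 8/(68 + O) (w(O) = -24 + 8/(O + 68) = -24 + 8/(68 + O))
I = 27848696/25667 (I = 1/25667 + 1085 = 27848696/25667 ≈ 1085.0)
I + w(-164) = 27848696/25667 + 8*(-203 - 3*(-164))/(68 - 164) = 27848696/25667 + 8*(-203 + 492)/(-96) = 27848696/25667 + 8*(-1/96)*289 = 27848696/25667 - 289/12 = 326766589/308004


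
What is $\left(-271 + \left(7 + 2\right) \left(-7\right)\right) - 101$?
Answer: $-435$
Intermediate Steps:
$\left(-271 + \left(7 + 2\right) \left(-7\right)\right) - 101 = \left(-271 + 9 \left(-7\right)\right) - 101 = \left(-271 - 63\right) - 101 = -334 - 101 = -435$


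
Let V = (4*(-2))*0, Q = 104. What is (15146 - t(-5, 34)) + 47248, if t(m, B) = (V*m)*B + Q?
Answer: 62290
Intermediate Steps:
V = 0 (V = -8*0 = 0)
t(m, B) = 104 (t(m, B) = (0*m)*B + 104 = 0*B + 104 = 0 + 104 = 104)
(15146 - t(-5, 34)) + 47248 = (15146 - 1*104) + 47248 = (15146 - 104) + 47248 = 15042 + 47248 = 62290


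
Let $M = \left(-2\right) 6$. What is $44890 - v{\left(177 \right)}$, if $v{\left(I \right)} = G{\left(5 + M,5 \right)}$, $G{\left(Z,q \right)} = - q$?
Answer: $44895$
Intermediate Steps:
$M = -12$
$v{\left(I \right)} = -5$ ($v{\left(I \right)} = \left(-1\right) 5 = -5$)
$44890 - v{\left(177 \right)} = 44890 - -5 = 44890 + 5 = 44895$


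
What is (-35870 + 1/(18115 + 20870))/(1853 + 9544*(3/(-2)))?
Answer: 1398391949/485870055 ≈ 2.8781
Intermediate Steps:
(-35870 + 1/(18115 + 20870))/(1853 + 9544*(3/(-2))) = (-35870 + 1/38985)/(1853 + 9544*(3*(-1/2))) = (-35870 + 1/38985)/(1853 + 9544*(-3/2)) = -1398391949/(38985*(1853 - 14316)) = -1398391949/38985/(-12463) = -1398391949/38985*(-1/12463) = 1398391949/485870055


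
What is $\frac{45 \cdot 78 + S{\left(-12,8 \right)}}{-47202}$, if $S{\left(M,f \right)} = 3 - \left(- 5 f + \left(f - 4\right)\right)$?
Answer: $- \frac{1183}{15734} \approx -0.075187$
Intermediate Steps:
$S{\left(M,f \right)} = 7 + 4 f$ ($S{\left(M,f \right)} = 3 - \left(- 5 f + \left(-4 + f\right)\right) = 3 - \left(-4 - 4 f\right) = 3 + \left(4 + 4 f\right) = 7 + 4 f$)
$\frac{45 \cdot 78 + S{\left(-12,8 \right)}}{-47202} = \frac{45 \cdot 78 + \left(7 + 4 \cdot 8\right)}{-47202} = \left(3510 + \left(7 + 32\right)\right) \left(- \frac{1}{47202}\right) = \left(3510 + 39\right) \left(- \frac{1}{47202}\right) = 3549 \left(- \frac{1}{47202}\right) = - \frac{1183}{15734}$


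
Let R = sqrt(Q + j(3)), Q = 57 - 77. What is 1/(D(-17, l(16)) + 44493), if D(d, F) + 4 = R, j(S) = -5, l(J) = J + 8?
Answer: 44489/1979271146 - 5*I/1979271146 ≈ 2.2477e-5 - 2.5262e-9*I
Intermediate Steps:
l(J) = 8 + J
Q = -20
R = 5*I (R = sqrt(-20 - 5) = sqrt(-25) = 5*I ≈ 5.0*I)
D(d, F) = -4 + 5*I
1/(D(-17, l(16)) + 44493) = 1/((-4 + 5*I) + 44493) = 1/(44489 + 5*I) = (44489 - 5*I)/1979271146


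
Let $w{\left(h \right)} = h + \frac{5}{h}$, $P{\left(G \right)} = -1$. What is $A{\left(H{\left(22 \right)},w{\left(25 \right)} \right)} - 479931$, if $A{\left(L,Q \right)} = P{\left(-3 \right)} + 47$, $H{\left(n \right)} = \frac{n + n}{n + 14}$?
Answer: $-479885$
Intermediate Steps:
$H{\left(n \right)} = \frac{2 n}{14 + n}$
$A{\left(L,Q \right)} = 46$ ($A{\left(L,Q \right)} = -1 + 47 = 46$)
$A{\left(H{\left(22 \right)},w{\left(25 \right)} \right)} - 479931 = 46 - 479931 = -479885$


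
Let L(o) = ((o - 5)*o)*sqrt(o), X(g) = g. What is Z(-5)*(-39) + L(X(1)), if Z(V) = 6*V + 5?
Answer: 971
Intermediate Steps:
Z(V) = 5 + 6*V
L(o) = o**(3/2)*(-5 + o) (L(o) = ((-5 + o)*o)*sqrt(o) = (o*(-5 + o))*sqrt(o) = o**(3/2)*(-5 + o))
Z(-5)*(-39) + L(X(1)) = (5 + 6*(-5))*(-39) + 1**(3/2)*(-5 + 1) = (5 - 30)*(-39) + 1*(-4) = -25*(-39) - 4 = 975 - 4 = 971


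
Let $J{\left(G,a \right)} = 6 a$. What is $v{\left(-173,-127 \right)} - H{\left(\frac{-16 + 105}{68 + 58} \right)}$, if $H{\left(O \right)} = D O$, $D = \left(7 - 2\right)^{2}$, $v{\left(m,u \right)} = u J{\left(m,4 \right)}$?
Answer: $- \frac{386273}{126} \approx -3065.7$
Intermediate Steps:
$v{\left(m,u \right)} = 24 u$ ($v{\left(m,u \right)} = u 6 \cdot 4 = u 24 = 24 u$)
$D = 25$ ($D = 5^{2} = 25$)
$H{\left(O \right)} = 25 O$
$v{\left(-173,-127 \right)} - H{\left(\frac{-16 + 105}{68 + 58} \right)} = 24 \left(-127\right) - 25 \frac{-16 + 105}{68 + 58} = -3048 - 25 \cdot \frac{89}{126} = -3048 - \frac{2225}{126} = - \frac{386273}{126}$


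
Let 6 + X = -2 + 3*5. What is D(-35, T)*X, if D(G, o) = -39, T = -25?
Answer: -273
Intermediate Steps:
X = 7 (X = -6 + (-2 + 3*5) = -6 + (-2 + 15) = -6 + 13 = 7)
D(-35, T)*X = -39*7 = -273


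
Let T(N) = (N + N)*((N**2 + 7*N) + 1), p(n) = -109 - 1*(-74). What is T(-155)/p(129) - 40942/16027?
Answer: 2072326240/10199 ≈ 2.0319e+5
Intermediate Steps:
p(n) = -35 (p(n) = -109 + 74 = -35)
T(N) = 2*N*(1 + N**2 + 7*N) (T(N) = (2*N)*(1 + N**2 + 7*N) = 2*N*(1 + N**2 + 7*N))
T(-155)/p(129) - 40942/16027 = (2*(-155)*(1 + (-155)**2 + 7*(-155)))/(-35) - 40942/16027 = (2*(-155)*(1 + 24025 - 1085))*(-1/35) - 40942*1/16027 = (2*(-155)*22941)*(-1/35) - 3722/1457 = -7111710*(-1/35) - 3722/1457 = 1422342/7 - 3722/1457 = 2072326240/10199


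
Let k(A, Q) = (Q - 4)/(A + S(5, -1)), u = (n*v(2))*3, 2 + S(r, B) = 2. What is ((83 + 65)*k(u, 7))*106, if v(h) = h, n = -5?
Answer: -7844/5 ≈ -1568.8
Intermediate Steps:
S(r, B) = 0 (S(r, B) = -2 + 2 = 0)
u = -30 (u = -5*2*3 = -10*3 = -30)
k(A, Q) = (-4 + Q)/A (k(A, Q) = (Q - 4)/(A + 0) = (-4 + Q)/A)
((83 + 65)*k(u, 7))*106 = ((83 + 65)*((-4 + 7)/(-30)))*106 = (148*(-1/30*3))*106 = (148*(-⅒))*106 = -74/5*106 = -7844/5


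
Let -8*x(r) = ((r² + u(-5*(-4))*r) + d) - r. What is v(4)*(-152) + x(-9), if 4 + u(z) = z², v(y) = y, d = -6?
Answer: -173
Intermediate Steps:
u(z) = -4 + z²
x(r) = ¾ - 395*r/8 - r²/8 (x(r) = -(((r² + (-4 + (-5*(-4))²)*r) - 6) - r)/8 = -(((r² + (-4 + 20²)*r) - 6) - r)/8 = -(((r² + (-4 + 400)*r) - 6) - r)/8 = -(((r² + 396*r) - 6) - r)/8 = -((-6 + r² + 396*r) - r)/8 = -(-6 + r² + 395*r)/8 = ¾ - 395*r/8 - r²/8)
v(4)*(-152) + x(-9) = 4*(-152) + (¾ - 395/8*(-9) - ⅛*(-9)²) = -608 + (¾ + 3555/8 - ⅛*81) = -608 + (¾ + 3555/8 - 81/8) = -608 + 435 = -173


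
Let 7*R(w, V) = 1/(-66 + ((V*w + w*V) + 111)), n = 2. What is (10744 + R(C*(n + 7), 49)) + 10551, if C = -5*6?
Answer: 3937551974/184905 ≈ 21295.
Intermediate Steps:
C = -30
R(w, V) = 1/(7*(45 + 2*V*w)) (R(w, V) = 1/(7*(-66 + ((V*w + w*V) + 111))) = 1/(7*(-66 + ((V*w + V*w) + 111))) = 1/(7*(-66 + (2*V*w + 111))) = 1/(7*(-66 + (111 + 2*V*w))) = 1/(7*(45 + 2*V*w)))
(10744 + R(C*(n + 7), 49)) + 10551 = (10744 + 1/(7*(45 + 2*49*(-30*(2 + 7))))) + 10551 = (10744 + 1/(7*(45 + 2*49*(-30*9)))) + 10551 = (10744 + 1/(7*(45 + 2*49*(-270)))) + 10551 = (10744 + 1/(7*(45 - 26460))) + 10551 = (10744 + (⅐)/(-26415)) + 10551 = (10744 + (⅐)*(-1/26415)) + 10551 = (10744 - 1/184905) + 10551 = 1986619319/184905 + 10551 = 3937551974/184905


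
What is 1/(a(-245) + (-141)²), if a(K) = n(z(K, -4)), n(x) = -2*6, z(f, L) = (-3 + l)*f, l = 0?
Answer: 1/19869 ≈ 5.0330e-5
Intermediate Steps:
z(f, L) = -3*f (z(f, L) = (-3 + 0)*f = -3*f)
n(x) = -12
a(K) = -12
1/(a(-245) + (-141)²) = 1/(-12 + (-141)²) = 1/(-12 + 19881) = 1/19869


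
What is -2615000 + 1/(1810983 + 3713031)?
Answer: -14445296609999/5524014 ≈ -2.6150e+6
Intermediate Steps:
-2615000 + 1/(1810983 + 3713031) = -2615000 + 1/5524014 = -14445296609999/5524014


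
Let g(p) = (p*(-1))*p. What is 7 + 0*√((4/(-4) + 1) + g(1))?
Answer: 7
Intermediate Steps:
g(p) = -p² (g(p) = (-p)*p = -p²)
7 + 0*√((4/(-4) + 1) + g(1)) = 7 + 0*√((4/(-4) + 1) - 1*1²) = 7 + 0*√((4*(-¼) + 1) - 1*1) = 7 + 0*√((-1 + 1) - 1) = 7 + 0*√(0 - 1) = 7 + 0*√(-1) = 7 + 0*I = 7 + 0 = 7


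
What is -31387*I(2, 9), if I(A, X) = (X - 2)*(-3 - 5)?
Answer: 1757672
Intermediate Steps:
I(A, X) = 16 - 8*X (I(A, X) = (-2 + X)*(-8) = 16 - 8*X)
-31387*I(2, 9) = -31387*(16 - 8*9) = -31387*(16 - 72) = -31387*(-56) = 1757672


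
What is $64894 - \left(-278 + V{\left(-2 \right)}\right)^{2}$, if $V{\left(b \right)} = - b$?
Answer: $-11282$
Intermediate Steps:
$64894 - \left(-278 + V{\left(-2 \right)}\right)^{2} = 64894 - \left(-278 - -2\right)^{2} = 64894 - \left(-278 + 2\right)^{2} = 64894 - \left(-276\right)^{2} = 64894 - 76176 = -11282$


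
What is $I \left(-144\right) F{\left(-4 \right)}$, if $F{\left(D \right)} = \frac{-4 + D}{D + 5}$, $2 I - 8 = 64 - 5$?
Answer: $38592$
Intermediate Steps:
$I = \frac{67}{2}$ ($I = 4 + \frac{64 - 5}{2} = 4 + \frac{1}{2} \cdot 59 = 4 + \frac{59}{2} = \frac{67}{2} \approx 33.5$)
$F{\left(D \right)} = \frac{-4 + D}{5 + D}$
$I \left(-144\right) F{\left(-4 \right)} = \frac{67}{2} \left(-144\right) \frac{-4 - 4}{5 - 4} = - 4824 \cdot 1^{-1} \left(-8\right) = - 4824 \cdot 1 \left(-8\right) = \left(-4824\right) \left(-8\right) = 38592$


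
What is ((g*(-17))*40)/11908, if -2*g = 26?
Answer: 170/229 ≈ 0.74236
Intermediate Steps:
g = -13 (g = -½*26 = -13)
((g*(-17))*40)/11908 = (-13*(-17)*40)/11908 = (221*40)*(1/11908) = 8840*(1/11908) = 170/229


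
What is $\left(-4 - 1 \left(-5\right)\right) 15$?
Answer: $15$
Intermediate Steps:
$\left(-4 - 1 \left(-5\right)\right) 15 = \left(-4 - -5\right) 15 = \left(-4 + 5\right) 15 = 1 \cdot 15 = 15$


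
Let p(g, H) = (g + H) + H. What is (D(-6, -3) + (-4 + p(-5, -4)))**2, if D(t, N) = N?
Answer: 400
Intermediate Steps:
p(g, H) = g + 2*H (p(g, H) = (H + g) + H = g + 2*H)
(D(-6, -3) + (-4 + p(-5, -4)))**2 = (-3 + (-4 + (-5 + 2*(-4))))**2 = (-3 + (-4 + (-5 - 8)))**2 = (-3 + (-4 - 13))**2 = (-3 - 17)**2 = (-20)**2 = 400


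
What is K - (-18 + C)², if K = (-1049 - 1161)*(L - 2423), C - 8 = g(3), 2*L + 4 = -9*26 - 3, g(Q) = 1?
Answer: 5621054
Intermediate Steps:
L = -241/2 (L = -2 + (-9*26 - 3)/2 = -2 + (-234 - 3)/2 = -2 + (½)*(-237) = -2 - 237/2 = -241/2 ≈ -120.50)
C = 9 (C = 8 + 1 = 9)
K = 5621135 (K = (-1049 - 1161)*(-241/2 - 2423) = -2210*(-5087/2) = 5621135)
K - (-18 + C)² = 5621135 - (-18 + 9)² = 5621135 - 1*(-9)² = 5621135 - 1*81 = 5621135 - 81 = 5621054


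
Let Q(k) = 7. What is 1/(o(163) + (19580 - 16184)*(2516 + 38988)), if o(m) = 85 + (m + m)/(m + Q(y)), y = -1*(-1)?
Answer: 85/11980552028 ≈ 7.0948e-9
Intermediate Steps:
y = 1
o(m) = 85 + 2*m/(7 + m) (o(m) = 85 + (m + m)/(m + 7) = 85 + (2*m)/(7 + m) = 85 + 2*m/(7 + m))
1/(o(163) + (19580 - 16184)*(2516 + 38988)) = 1/((595 + 87*163)/(7 + 163) + (19580 - 16184)*(2516 + 38988)) = 1/((595 + 14181)/170 + 3396*41504) = 1/((1/170)*14776 + 140947584) = 1/(7388/85 + 140947584) = 1/(11980552028/85) = 85/11980552028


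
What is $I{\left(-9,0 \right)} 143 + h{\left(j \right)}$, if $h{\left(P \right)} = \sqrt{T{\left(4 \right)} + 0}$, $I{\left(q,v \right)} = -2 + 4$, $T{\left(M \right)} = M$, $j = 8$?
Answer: $288$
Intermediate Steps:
$I{\left(q,v \right)} = 2$
$h{\left(P \right)} = 2$ ($h{\left(P \right)} = \sqrt{4 + 0} = \sqrt{4} = 2$)
$I{\left(-9,0 \right)} 143 + h{\left(j \right)} = 2 \cdot 143 + 2 = 286 + 2 = 288$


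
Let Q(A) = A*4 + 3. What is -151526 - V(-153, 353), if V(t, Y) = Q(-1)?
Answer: -151525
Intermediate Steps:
Q(A) = 3 + 4*A (Q(A) = 4*A + 3 = 3 + 4*A)
V(t, Y) = -1 (V(t, Y) = 3 + 4*(-1) = 3 - 4 = -1)
-151526 - V(-153, 353) = -151526 - 1*(-1) = -151526 + 1 = -151525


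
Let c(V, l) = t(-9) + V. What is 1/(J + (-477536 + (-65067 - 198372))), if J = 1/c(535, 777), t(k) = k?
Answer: -526/389752849 ≈ -1.3496e-6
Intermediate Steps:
c(V, l) = -9 + V
J = 1/526 (J = 1/(-9 + 535) = 1/526 ≈ 0.0019011)
1/(J + (-477536 + (-65067 - 198372))) = 1/(1/526 + (-477536 + (-65067 - 198372))) = 1/(1/526 + (-477536 - 263439)) = 1/(1/526 - 740975) = 1/(-389752849/526) = -526/389752849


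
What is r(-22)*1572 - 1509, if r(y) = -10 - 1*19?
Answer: -47097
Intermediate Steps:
r(y) = -29 (r(y) = -10 - 19 = -29)
r(-22)*1572 - 1509 = -29*1572 - 1509 = -45588 - 1509 = -47097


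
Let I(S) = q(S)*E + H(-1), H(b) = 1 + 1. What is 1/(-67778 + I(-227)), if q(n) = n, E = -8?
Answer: -1/65960 ≈ -1.5161e-5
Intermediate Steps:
H(b) = 2
I(S) = 2 - 8*S (I(S) = S*(-8) + 2 = -8*S + 2 = 2 - 8*S)
1/(-67778 + I(-227)) = 1/(-67778 + (2 - 8*(-227))) = 1/(-67778 + (2 + 1816)) = 1/(-67778 + 1818) = 1/(-65960) = -1/65960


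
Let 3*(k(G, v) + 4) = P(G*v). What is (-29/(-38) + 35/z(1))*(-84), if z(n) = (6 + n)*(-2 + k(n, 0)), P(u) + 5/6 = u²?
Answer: 6006/2147 ≈ 2.7974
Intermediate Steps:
P(u) = -⅚ + u²
k(G, v) = -77/18 + G²*v²/3 (k(G, v) = -4 + (-⅚ + (G*v)²)/3 = -4 + (-⅚ + G²*v²)/3 = -4 + (-5/18 + G²*v²/3) = -77/18 + G²*v²/3)
z(n) = -113/3 - 113*n/18 (z(n) = (6 + n)*(-2 + (-77/18 + (⅓)*n²*0²)) = (6 + n)*(-2 + (-77/18 + (⅓)*n²*0)) = (6 + n)*(-2 + (-77/18 + 0)) = (6 + n)*(-2 - 77/18) = (6 + n)*(-113/18) = -113/3 - 113*n/18)
(-29/(-38) + 35/z(1))*(-84) = (-29/(-38) + 35/(-113/3 - 113/18*1))*(-84) = (-29*(-1/38) + 35/(-113/3 - 113/18))*(-84) = (29/38 + 35/(-791/18))*(-84) = (29/38 + 35*(-18/791))*(-84) = (29/38 - 90/113)*(-84) = -143/4294*(-84) = 6006/2147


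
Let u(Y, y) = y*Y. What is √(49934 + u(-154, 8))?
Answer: √48702 ≈ 220.69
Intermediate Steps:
u(Y, y) = Y*y
√(49934 + u(-154, 8)) = √(49934 - 154*8) = √(49934 - 1232) = √48702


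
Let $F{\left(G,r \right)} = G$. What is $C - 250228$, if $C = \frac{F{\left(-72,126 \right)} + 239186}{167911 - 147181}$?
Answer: $- \frac{2593493663}{10365} \approx -2.5022 \cdot 10^{5}$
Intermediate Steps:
$C = \frac{119557}{10365}$ ($C = \frac{-72 + 239186}{167911 - 147181} = \frac{239114}{167911 - 147181} = \frac{239114}{20730} = 239114 \cdot \frac{1}{20730} = \frac{119557}{10365} \approx 11.535$)
$C - 250228 = \frac{119557}{10365} - 250228 = - \frac{2593493663}{10365}$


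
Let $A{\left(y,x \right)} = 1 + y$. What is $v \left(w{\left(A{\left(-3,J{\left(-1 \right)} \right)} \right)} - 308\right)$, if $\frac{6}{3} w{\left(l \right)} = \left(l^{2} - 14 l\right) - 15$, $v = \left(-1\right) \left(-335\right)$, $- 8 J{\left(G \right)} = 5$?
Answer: $- \frac{200665}{2} \approx -1.0033 \cdot 10^{5}$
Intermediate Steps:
$J{\left(G \right)} = - \frac{5}{8}$ ($J{\left(G \right)} = \left(- \frac{1}{8}\right) 5 = - \frac{5}{8}$)
$v = 335$
$w{\left(l \right)} = - \frac{15}{2} + \frac{l^{2}}{2} - 7 l$ ($w{\left(l \right)} = \frac{\left(l^{2} - 14 l\right) - 15}{2} = \frac{-15 + l^{2} - 14 l}{2} = - \frac{15}{2} + \frac{l^{2}}{2} - 7 l$)
$v \left(w{\left(A{\left(-3,J{\left(-1 \right)} \right)} \right)} - 308\right) = 335 \left(\left(- \frac{15}{2} + \frac{\left(1 - 3\right)^{2}}{2} - 7 \left(1 - 3\right)\right) - 308\right) = 335 \left(\left(- \frac{15}{2} + \frac{\left(-2\right)^{2}}{2} - -14\right) - 308\right) = 335 \left(\left(- \frac{15}{2} + \frac{1}{2} \cdot 4 + 14\right) - 308\right) = 335 \left(\left(- \frac{15}{2} + 2 + 14\right) - 308\right) = 335 \left(\frac{17}{2} - 308\right) = 335 \left(- \frac{599}{2}\right) = - \frac{200665}{2}$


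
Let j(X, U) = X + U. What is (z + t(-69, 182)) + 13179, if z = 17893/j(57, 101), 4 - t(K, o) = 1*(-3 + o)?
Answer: 2072525/158 ≈ 13117.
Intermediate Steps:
j(X, U) = U + X
t(K, o) = 7 - o (t(K, o) = 4 - (-3 + o) = 4 + (3 - o) = 7 - o)
z = 17893/158 (z = 17893/(101 + 57) = 17893/158 ≈ 113.25)
(z + t(-69, 182)) + 13179 = (17893/158 + (7 - 1*182)) + 13179 = (17893/158 + (7 - 182)) + 13179 = (17893/158 - 175) + 13179 = -9757/158 + 13179 = 2072525/158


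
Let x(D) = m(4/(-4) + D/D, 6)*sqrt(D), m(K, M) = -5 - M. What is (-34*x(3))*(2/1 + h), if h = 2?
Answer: 1496*sqrt(3) ≈ 2591.1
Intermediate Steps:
x(D) = -11*sqrt(D) (x(D) = (-5 - 1*6)*sqrt(D) = (-5 - 6)*sqrt(D) = -11*sqrt(D))
(-34*x(3))*(2/1 + h) = (-(-374)*sqrt(3))*(2/1 + 2) = (374*sqrt(3))*(1*2 + 2) = (374*sqrt(3))*(2 + 2) = (374*sqrt(3))*4 = 1496*sqrt(3)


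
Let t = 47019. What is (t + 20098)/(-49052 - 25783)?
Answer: -67117/74835 ≈ -0.89687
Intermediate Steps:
(t + 20098)/(-49052 - 25783) = (47019 + 20098)/(-49052 - 25783) = 67117/(-74835) = 67117*(-1/74835) = -67117/74835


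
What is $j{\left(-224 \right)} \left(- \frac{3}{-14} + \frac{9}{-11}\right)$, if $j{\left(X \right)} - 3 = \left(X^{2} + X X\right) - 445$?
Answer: $- \frac{4645815}{77} \approx -60335.0$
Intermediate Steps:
$j{\left(X \right)} = -442 + 2 X^{2}$ ($j{\left(X \right)} = 3 - \left(445 - X^{2} - X X\right) = 3 + \left(\left(X^{2} + X^{2}\right) - 445\right) = 3 + \left(2 X^{2} - 445\right) = 3 + \left(-445 + 2 X^{2}\right) = -442 + 2 X^{2}$)
$j{\left(-224 \right)} \left(- \frac{3}{-14} + \frac{9}{-11}\right) = \left(-442 + 2 \left(-224\right)^{2}\right) \left(- \frac{3}{-14} + \frac{9}{-11}\right) = \left(-442 + 2 \cdot 50176\right) \left(\left(-3\right) \left(- \frac{1}{14}\right) + 9 \left(- \frac{1}{11}\right)\right) = \left(-442 + 100352\right) \left(\frac{3}{14} - \frac{9}{11}\right) = 99910 \left(- \frac{93}{154}\right) = - \frac{4645815}{77}$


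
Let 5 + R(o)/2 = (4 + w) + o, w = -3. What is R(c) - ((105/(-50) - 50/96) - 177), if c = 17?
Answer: 49349/240 ≈ 205.62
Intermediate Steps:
R(o) = -8 + 2*o (R(o) = -10 + 2*((4 - 3) + o) = -10 + 2*(1 + o) = -10 + (2 + 2*o) = -8 + 2*o)
R(c) - ((105/(-50) - 50/96) - 177) = (-8 + 2*17) - ((105/(-50) - 50/96) - 177) = (-8 + 34) - ((105*(-1/50) - 50*1/96) - 177) = 26 - ((-21/10 - 25/48) - 177) = 26 - (-629/240 - 177) = 26 - 1*(-43109/240) = 26 + 43109/240 = 49349/240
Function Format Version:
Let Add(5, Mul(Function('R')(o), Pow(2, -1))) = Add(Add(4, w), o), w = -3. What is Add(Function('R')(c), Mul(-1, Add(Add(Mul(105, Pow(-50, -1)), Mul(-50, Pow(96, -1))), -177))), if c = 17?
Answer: Rational(49349, 240) ≈ 205.62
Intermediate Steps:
Function('R')(o) = Add(-8, Mul(2, o)) (Function('R')(o) = Add(-10, Mul(2, Add(Add(4, -3), o))) = Add(-10, Mul(2, Add(1, o))) = Add(-10, Add(2, Mul(2, o))) = Add(-8, Mul(2, o)))
Add(Function('R')(c), Mul(-1, Add(Add(Mul(105, Pow(-50, -1)), Mul(-50, Pow(96, -1))), -177))) = Add(Add(-8, Mul(2, 17)), Mul(-1, Add(Add(Mul(105, Pow(-50, -1)), Mul(-50, Pow(96, -1))), -177))) = Add(Add(-8, 34), Mul(-1, Add(Add(Mul(105, Rational(-1, 50)), Mul(-50, Rational(1, 96))), -177))) = Add(26, Mul(-1, Add(Add(Rational(-21, 10), Rational(-25, 48)), -177))) = Add(26, Mul(-1, Add(Rational(-629, 240), -177))) = Add(26, Mul(-1, Rational(-43109, 240))) = Add(26, Rational(43109, 240)) = Rational(49349, 240)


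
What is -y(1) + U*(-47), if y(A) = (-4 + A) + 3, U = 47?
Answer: -2209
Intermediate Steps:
y(A) = -1 + A
-y(1) + U*(-47) = -(-1 + 1) + 47*(-47) = -1*0 - 2209 = 0 - 2209 = -2209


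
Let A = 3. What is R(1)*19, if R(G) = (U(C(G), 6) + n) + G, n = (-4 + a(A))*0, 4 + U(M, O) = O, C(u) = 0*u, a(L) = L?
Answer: 57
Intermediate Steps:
C(u) = 0
U(M, O) = -4 + O
n = 0 (n = (-4 + 3)*0 = -1*0 = 0)
R(G) = 2 + G (R(G) = ((-4 + 6) + 0) + G = (2 + 0) + G = 2 + G)
R(1)*19 = (2 + 1)*19 = 3*19 = 57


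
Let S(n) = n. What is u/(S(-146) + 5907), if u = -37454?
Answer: -37454/5761 ≈ -6.5013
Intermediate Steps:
u/(S(-146) + 5907) = -37454/(-146 + 5907) = -37454/5761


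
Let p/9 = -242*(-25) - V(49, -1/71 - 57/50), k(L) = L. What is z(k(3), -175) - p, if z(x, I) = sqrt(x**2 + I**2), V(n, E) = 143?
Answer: -53163 + 17*sqrt(106) ≈ -52988.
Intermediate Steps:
z(x, I) = sqrt(I**2 + x**2)
p = 53163 (p = 9*(-242*(-25) - 1*143) = 9*(6050 - 143) = 9*5907 = 53163)
z(k(3), -175) - p = sqrt((-175)**2 + 3**2) - 1*53163 = sqrt(30625 + 9) - 53163 = sqrt(30634) - 53163 = 17*sqrt(106) - 53163 = -53163 + 17*sqrt(106)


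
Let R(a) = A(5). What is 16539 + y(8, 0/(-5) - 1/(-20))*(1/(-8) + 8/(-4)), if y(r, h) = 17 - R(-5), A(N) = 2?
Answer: 132057/8 ≈ 16507.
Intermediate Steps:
R(a) = 2
y(r, h) = 15 (y(r, h) = 17 - 1*2 = 17 - 2 = 15)
16539 + y(8, 0/(-5) - 1/(-20))*(1/(-8) + 8/(-4)) = 16539 + 15*(1/(-8) + 8/(-4)) = 16539 + 15*(1*(-1/8) + 8*(-1/4)) = 16539 + 15*(-1/8 - 2) = 16539 + 15*(-17/8) = 16539 - 255/8 = 132057/8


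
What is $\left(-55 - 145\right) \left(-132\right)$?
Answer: $26400$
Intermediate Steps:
$\left(-55 - 145\right) \left(-132\right) = \left(-200\right) \left(-132\right) = 26400$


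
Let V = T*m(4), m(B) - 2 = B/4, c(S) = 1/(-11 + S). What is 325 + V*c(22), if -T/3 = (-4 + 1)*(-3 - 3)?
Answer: 3413/11 ≈ 310.27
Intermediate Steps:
m(B) = 2 + B/4
T = -54 (T = -3*(-4 + 1)*(-3 - 3) = -(-9)*(-6) = -3*18 = -54)
V = -162 (V = -54*(2 + (¼)*4) = -54*(2 + 1) = -54*3 = -162)
325 + V*c(22) = 325 - 162/(-11 + 22) = 325 - 162/11 = 3413/11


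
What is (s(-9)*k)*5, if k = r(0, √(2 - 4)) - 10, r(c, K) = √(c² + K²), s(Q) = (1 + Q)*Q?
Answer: -3600 + 360*I*√2 ≈ -3600.0 + 509.12*I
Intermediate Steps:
s(Q) = Q*(1 + Q)
r(c, K) = √(K² + c²)
k = -10 + I*√2 (k = √((√(2 - 4))² + 0²) - 10 = √((√(-2))² + 0) - 10 = √((I*√2)² + 0) - 10 = √(-2 + 0) - 10 = √(-2) - 10 = I*√2 - 10 = -10 + I*√2 ≈ -10.0 + 1.4142*I)
(s(-9)*k)*5 = ((-9*(1 - 9))*(-10 + I*√2))*5 = ((-9*(-8))*(-10 + I*√2))*5 = (72*(-10 + I*√2))*5 = (-720 + 72*I*√2)*5 = -3600 + 360*I*√2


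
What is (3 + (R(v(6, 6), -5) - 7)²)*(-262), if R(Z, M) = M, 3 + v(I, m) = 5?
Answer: -38514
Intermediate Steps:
v(I, m) = 2 (v(I, m) = -3 + 5 = 2)
(3 + (R(v(6, 6), -5) - 7)²)*(-262) = (3 + (-5 - 7)²)*(-262) = (3 + (-12)²)*(-262) = (3 + 144)*(-262) = 147*(-262) = -38514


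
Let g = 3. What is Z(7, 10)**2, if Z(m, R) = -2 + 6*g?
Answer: 256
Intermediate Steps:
Z(m, R) = 16 (Z(m, R) = -2 + 6*3 = -2 + 18 = 16)
Z(7, 10)**2 = 16**2 = 256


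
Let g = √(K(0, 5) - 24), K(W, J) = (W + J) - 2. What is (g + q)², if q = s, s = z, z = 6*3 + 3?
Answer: (21 + I*√21)² ≈ 420.0 + 192.47*I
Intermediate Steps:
K(W, J) = -2 + J + W (K(W, J) = (J + W) - 2 = -2 + J + W)
z = 21 (z = 18 + 3 = 21)
g = I*√21 (g = √((-2 + 5 + 0) - 24) = √(3 - 24) = √(-21) = I*√21 ≈ 4.5826*I)
s = 21
q = 21
(g + q)² = (I*√21 + 21)² = (21 + I*√21)²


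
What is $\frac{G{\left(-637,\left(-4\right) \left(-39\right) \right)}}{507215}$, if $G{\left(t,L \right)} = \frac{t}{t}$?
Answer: $\frac{1}{507215} \approx 1.9716 \cdot 10^{-6}$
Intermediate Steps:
$G{\left(t,L \right)} = 1$
$\frac{G{\left(-637,\left(-4\right) \left(-39\right) \right)}}{507215} = 1 \cdot \frac{1}{507215} = \frac{1}{507215}$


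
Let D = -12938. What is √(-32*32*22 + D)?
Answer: I*√35466 ≈ 188.32*I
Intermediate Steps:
√(-32*32*22 + D) = √(-32*32*22 - 12938) = √(-1024*22 - 12938) = √(-22528 - 12938) = √(-35466) = I*√35466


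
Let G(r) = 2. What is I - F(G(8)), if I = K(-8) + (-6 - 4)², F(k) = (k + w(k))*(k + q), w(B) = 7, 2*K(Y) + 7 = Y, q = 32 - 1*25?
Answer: 23/2 ≈ 11.500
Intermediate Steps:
q = 7 (q = 32 - 25 = 7)
K(Y) = -7/2 + Y/2
F(k) = (7 + k)² (F(k) = (k + 7)*(k + 7) = (7 + k)*(7 + k) = (7 + k)²)
I = 185/2 (I = (-7/2 + (½)*(-8)) + (-6 - 4)² = (-7/2 - 4) + (-10)² = -15/2 + 100 = 185/2 ≈ 92.500)
I - F(G(8)) = 185/2 - (49 + 2² + 14*2) = 185/2 - (49 + 4 + 28) = 185/2 - 1*81 = 185/2 - 81 = 23/2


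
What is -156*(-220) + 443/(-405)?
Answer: 13899157/405 ≈ 34319.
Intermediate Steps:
-156*(-220) + 443/(-405) = 34320 + 443*(-1/405) = 34320 - 443/405 = 13899157/405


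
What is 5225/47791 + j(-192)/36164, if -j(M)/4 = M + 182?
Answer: 47717135/432078431 ≈ 0.11044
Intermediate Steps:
j(M) = -728 - 4*M (j(M) = -4*(M + 182) = -4*(182 + M) = -728 - 4*M)
5225/47791 + j(-192)/36164 = 5225/47791 + (-728 - 4*(-192))/36164 = 5225*(1/47791) + (-728 + 768)*(1/36164) = 5225/47791 + 40*(1/36164) = 5225/47791 + 10/9041 = 47717135/432078431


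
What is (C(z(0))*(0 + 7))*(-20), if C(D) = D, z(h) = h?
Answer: 0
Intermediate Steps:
(C(z(0))*(0 + 7))*(-20) = (0*(0 + 7))*(-20) = (0*7)*(-20) = 0*(-20) = 0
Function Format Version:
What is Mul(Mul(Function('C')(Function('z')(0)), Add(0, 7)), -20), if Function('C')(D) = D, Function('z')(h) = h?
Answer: 0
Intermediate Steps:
Mul(Mul(Function('C')(Function('z')(0)), Add(0, 7)), -20) = Mul(Mul(0, Add(0, 7)), -20) = Mul(Mul(0, 7), -20) = Mul(0, -20) = 0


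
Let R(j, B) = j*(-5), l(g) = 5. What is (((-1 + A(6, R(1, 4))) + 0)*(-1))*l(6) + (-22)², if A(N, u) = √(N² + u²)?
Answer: 489 - 5*√61 ≈ 449.95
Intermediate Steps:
R(j, B) = -5*j
(((-1 + A(6, R(1, 4))) + 0)*(-1))*l(6) + (-22)² = (((-1 + √(6² + (-5*1)²)) + 0)*(-1))*5 + (-22)² = (((-1 + √(36 + (-5)²)) + 0)*(-1))*5 + 484 = (((-1 + √(36 + 25)) + 0)*(-1))*5 + 484 = (((-1 + √61) + 0)*(-1))*5 + 484 = ((-1 + √61)*(-1))*5 + 484 = (1 - √61)*5 + 484 = (5 - 5*√61) + 484 = 489 - 5*√61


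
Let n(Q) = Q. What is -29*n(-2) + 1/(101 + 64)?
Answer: 9571/165 ≈ 58.006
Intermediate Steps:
-29*n(-2) + 1/(101 + 64) = -29*(-2) + 1/(101 + 64) = 58 + 1/165 = 9571/165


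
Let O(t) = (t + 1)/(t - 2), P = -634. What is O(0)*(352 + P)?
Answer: 141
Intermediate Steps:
O(t) = (1 + t)/(-2 + t)
O(0)*(352 + P) = ((1 + 0)/(-2 + 0))*(352 - 634) = (1/(-2))*(-282) = -1/2*1*(-282) = -1/2*(-282) = 141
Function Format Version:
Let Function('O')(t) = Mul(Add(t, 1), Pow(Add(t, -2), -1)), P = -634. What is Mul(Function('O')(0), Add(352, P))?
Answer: 141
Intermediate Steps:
Function('O')(t) = Mul(Pow(Add(-2, t), -1), Add(1, t)) (Function('O')(t) = Mul(Add(1, t), Pow(Add(-2, t), -1)) = Mul(Pow(Add(-2, t), -1), Add(1, t)))
Mul(Function('O')(0), Add(352, P)) = Mul(Mul(Pow(Add(-2, 0), -1), Add(1, 0)), Add(352, -634)) = Mul(Mul(Pow(-2, -1), 1), -282) = Mul(Mul(Rational(-1, 2), 1), -282) = Mul(Rational(-1, 2), -282) = 141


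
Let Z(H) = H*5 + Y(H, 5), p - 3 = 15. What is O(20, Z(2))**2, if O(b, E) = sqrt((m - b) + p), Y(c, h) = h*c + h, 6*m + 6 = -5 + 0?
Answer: -23/6 ≈ -3.8333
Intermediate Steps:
m = -11/6 (m = -1 + (-5 + 0)/6 = -1 + (1/6)*(-5) = -1 - 5/6 = -11/6 ≈ -1.8333)
p = 18 (p = 3 + 15 = 18)
Y(c, h) = h + c*h (Y(c, h) = c*h + h = h + c*h)
Z(H) = 5 + 10*H (Z(H) = H*5 + 5*(1 + H) = 5*H + (5 + 5*H) = 5 + 10*H)
O(b, E) = sqrt(97/6 - b) (O(b, E) = sqrt((-11/6 - b) + 18) = sqrt(97/6 - b))
O(20, Z(2))**2 = (sqrt(582 - 36*20)/6)**2 = (sqrt(582 - 720)/6)**2 = (sqrt(-138)/6)**2 = ((I*sqrt(138))/6)**2 = (I*sqrt(138)/6)**2 = -23/6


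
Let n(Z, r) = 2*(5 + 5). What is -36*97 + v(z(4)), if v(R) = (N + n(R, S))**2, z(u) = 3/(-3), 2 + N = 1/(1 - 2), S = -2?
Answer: -3203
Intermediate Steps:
N = -3 (N = -2 + 1/(1 - 2) = -2 + 1/(-1) = -2 - 1 = -3)
z(u) = -1 (z(u) = 3*(-1/3) = -1)
n(Z, r) = 20 (n(Z, r) = 2*10 = 20)
v(R) = 289 (v(R) = (-3 + 20)**2 = 17**2 = 289)
-36*97 + v(z(4)) = -36*97 + 289 = -3492 + 289 = -3203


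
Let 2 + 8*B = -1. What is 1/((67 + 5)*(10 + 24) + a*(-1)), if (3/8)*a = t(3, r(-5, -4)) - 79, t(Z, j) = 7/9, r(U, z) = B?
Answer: 27/71728 ≈ 0.00037642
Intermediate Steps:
B = -3/8 (B = -1/4 + (1/8)*(-1) = -1/4 - 1/8 = -3/8 ≈ -0.37500)
r(U, z) = -3/8
t(Z, j) = 7/9 (t(Z, j) = 7*(1/9) = 7/9)
a = -5632/27 (a = 8*(7/9 - 79)/3 = (8/3)*(-704/9) = -5632/27 ≈ -208.59)
1/((67 + 5)*(10 + 24) + a*(-1)) = 1/((67 + 5)*(10 + 24) - 5632/27*(-1)) = 1/(72*34 + 5632/27) = 1/(2448 + 5632/27) = 1/(71728/27) = 27/71728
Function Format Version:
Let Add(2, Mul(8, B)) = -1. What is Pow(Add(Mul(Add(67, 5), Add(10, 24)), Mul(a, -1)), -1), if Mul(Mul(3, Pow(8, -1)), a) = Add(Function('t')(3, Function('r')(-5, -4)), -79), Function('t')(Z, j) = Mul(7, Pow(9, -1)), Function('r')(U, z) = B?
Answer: Rational(27, 71728) ≈ 0.00037642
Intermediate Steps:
B = Rational(-3, 8) (B = Add(Rational(-1, 4), Mul(Rational(1, 8), -1)) = Add(Rational(-1, 4), Rational(-1, 8)) = Rational(-3, 8) ≈ -0.37500)
Function('r')(U, z) = Rational(-3, 8)
Function('t')(Z, j) = Rational(7, 9) (Function('t')(Z, j) = Mul(7, Rational(1, 9)) = Rational(7, 9))
a = Rational(-5632, 27) (a = Mul(Rational(8, 3), Add(Rational(7, 9), -79)) = Mul(Rational(8, 3), Rational(-704, 9)) = Rational(-5632, 27) ≈ -208.59)
Pow(Add(Mul(Add(67, 5), Add(10, 24)), Mul(a, -1)), -1) = Pow(Add(Mul(Add(67, 5), Add(10, 24)), Mul(Rational(-5632, 27), -1)), -1) = Pow(Add(Mul(72, 34), Rational(5632, 27)), -1) = Pow(Add(2448, Rational(5632, 27)), -1) = Pow(Rational(71728, 27), -1) = Rational(27, 71728)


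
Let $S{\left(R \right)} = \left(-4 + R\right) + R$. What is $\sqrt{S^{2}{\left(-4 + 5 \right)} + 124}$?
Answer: $8 \sqrt{2} \approx 11.314$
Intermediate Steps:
$S{\left(R \right)} = -4 + 2 R$
$\sqrt{S^{2}{\left(-4 + 5 \right)} + 124} = \sqrt{\left(-4 + 2 \left(-4 + 5\right)\right)^{2} + 124} = \sqrt{\left(-4 + 2 \cdot 1\right)^{2} + 124} = \sqrt{\left(-4 + 2\right)^{2} + 124} = \sqrt{\left(-2\right)^{2} + 124} = \sqrt{4 + 124} = \sqrt{128} = 8 \sqrt{2}$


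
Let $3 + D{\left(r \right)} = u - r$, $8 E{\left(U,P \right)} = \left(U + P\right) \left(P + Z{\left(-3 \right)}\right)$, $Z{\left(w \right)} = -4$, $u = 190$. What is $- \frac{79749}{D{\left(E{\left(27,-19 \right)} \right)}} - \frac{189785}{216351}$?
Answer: $- \frac{5764543583}{15144570} \approx -380.63$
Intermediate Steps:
$E{\left(U,P \right)} = \frac{\left(-4 + P\right) \left(P + U\right)}{8}$ ($E{\left(U,P \right)} = \frac{\left(U + P\right) \left(P - 4\right)}{8} = \frac{\left(P + U\right) \left(-4 + P\right)}{8} = \frac{\left(-4 + P\right) \left(P + U\right)}{8}$)
$D{\left(r \right)} = 187 - r$ ($D{\left(r \right)} = -3 - \left(-190 + r\right) = 187 - r$)
$- \frac{79749}{D{\left(E{\left(27,-19 \right)} \right)}} - \frac{189785}{216351} = - \frac{79749}{187 - \left(\left(- \frac{1}{2}\right) \left(-19\right) - \frac{27}{2} + \frac{\left(-19\right)^{2}}{8} + \frac{1}{8} \left(-19\right) 27\right)} - \frac{189785}{216351} = - \frac{79749}{187 - \left(\frac{19}{2} - \frac{27}{2} + \frac{1}{8} \cdot 361 - \frac{513}{8}\right)} - \frac{189785}{216351} = - \frac{79749}{187 - \left(\frac{19}{2} - \frac{27}{2} + \frac{361}{8} - \frac{513}{8}\right)} - \frac{189785}{216351} = - \frac{79749}{187 - -23} - \frac{189785}{216351} = - \frac{79749}{187 + 23} - \frac{189785}{216351} = - \frac{79749}{210} - \frac{189785}{216351} = \left(-79749\right) \frac{1}{210} - \frac{189785}{216351} = - \frac{26583}{70} - \frac{189785}{216351} = - \frac{5764543583}{15144570}$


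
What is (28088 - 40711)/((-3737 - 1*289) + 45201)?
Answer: -12623/41175 ≈ -0.30657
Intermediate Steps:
(28088 - 40711)/((-3737 - 1*289) + 45201) = -12623/((-3737 - 289) + 45201) = -12623/(-4026 + 45201) = -12623/41175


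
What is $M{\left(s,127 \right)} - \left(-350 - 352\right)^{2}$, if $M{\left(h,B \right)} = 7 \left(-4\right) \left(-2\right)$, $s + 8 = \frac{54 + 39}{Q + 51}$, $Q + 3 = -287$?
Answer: $-492748$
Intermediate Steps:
$Q = -290$ ($Q = -3 - 287 = -290$)
$s = - \frac{2005}{239}$ ($s = -8 + \frac{54 + 39}{-290 + 51} = -8 + \frac{93}{-239} = -8 + 93 \left(- \frac{1}{239}\right) = -8 - \frac{93}{239} = - \frac{2005}{239} \approx -8.3891$)
$M{\left(h,B \right)} = 56$ ($M{\left(h,B \right)} = \left(-28\right) \left(-2\right) = 56$)
$M{\left(s,127 \right)} - \left(-350 - 352\right)^{2} = 56 - \left(-350 - 352\right)^{2} = 56 - \left(-702\right)^{2} = 56 - 492804 = -492748$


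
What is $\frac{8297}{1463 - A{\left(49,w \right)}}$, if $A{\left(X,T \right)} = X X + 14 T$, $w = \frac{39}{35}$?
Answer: $- \frac{41485}{4768} \approx -8.7007$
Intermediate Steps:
$w = \frac{39}{35}$ ($w = 39 \cdot \frac{1}{35} = \frac{39}{35} \approx 1.1143$)
$A{\left(X,T \right)} = X^{2} + 14 T$
$\frac{8297}{1463 - A{\left(49,w \right)}} = \frac{8297}{1463 - \left(49^{2} + 14 \cdot \frac{39}{35}\right)} = \frac{8297}{1463 - \left(2401 + \frac{78}{5}\right)} = \frac{8297}{1463 - \frac{12083}{5}} = \frac{8297}{- \frac{4768}{5}} = 8297 \left(- \frac{5}{4768}\right) = - \frac{41485}{4768}$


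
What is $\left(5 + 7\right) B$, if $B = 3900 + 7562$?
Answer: $137544$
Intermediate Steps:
$B = 11462$
$\left(5 + 7\right) B = \left(5 + 7\right) 11462 = 12 \cdot 11462 = 137544$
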